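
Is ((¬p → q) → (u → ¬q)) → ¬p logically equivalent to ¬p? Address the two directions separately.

Not equivalent: only (⇐) holds.

Converse. Assume the antecedent. If u is true, the antecedent forces (u = T, p = F, q = F) or (u = T, p = F, q = T), and ((¬p → q) → (u → ¬q)) → ¬p holds there. If u is false, the antecedent forces (u = F, p = F, q = F) or (u = F, p = F, q = T), and ((¬p → q) → (u → ¬q)) → ¬p holds there. Either way ((¬p → q) → (u → ¬q)) → ¬p holds.

Forward direction. This fails. Under u = T, p = T, q = T, the left side is true but the right side is false.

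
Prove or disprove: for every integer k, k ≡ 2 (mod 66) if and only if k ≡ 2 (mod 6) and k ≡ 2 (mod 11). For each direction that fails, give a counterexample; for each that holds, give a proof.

[⇐] If k ≡ 2 (mod 6) and k ≡ 2 (mod 11), then by the Chinese remainder theorem k ≡ 2 (mod 66). This is exactly k ≡ 2 (mod 66).

[⇒] Suppose k ≡ 2 (mod 66); write k = 66j + 2. Since 6 ∣ 66, reducing mod 6 gives k ≡ 2 (mod 6); since 11 ∣ 66, reducing mod 11 gives k ≡ 2 (mod 11).

Both directions hold.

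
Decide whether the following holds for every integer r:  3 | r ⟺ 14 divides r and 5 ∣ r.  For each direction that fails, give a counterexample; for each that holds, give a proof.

Both directions fail.

(⇒) This fails: take r = 3. Certainly 3 ∣ 3, but 14 ∤ 3.

(⇐) This fails: take r = 70. Both 14 ∣ 70 and 5 ∣ 70, yet 70 is not a multiple of 3 (since 70 = 23·3 + 1), so 3 ∤ 70.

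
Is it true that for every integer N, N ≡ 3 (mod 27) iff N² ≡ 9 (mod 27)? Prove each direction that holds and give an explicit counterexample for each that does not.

Forward direction. Suppose N ≡ 3 (mod 27). Write N = 27j + 3. Then (27j + 3)² = 729j² + 162j + 9 = 27(27j² + 6j) + 9, so N² ≡ 9 (mod 27).

Converse. This fails: take N = 6. Then 6² = 36 ≡ 9 (mod 27), yet 6 ≡ 6 (mod 27), not 3.

(⇒) holds; (⇐) fails.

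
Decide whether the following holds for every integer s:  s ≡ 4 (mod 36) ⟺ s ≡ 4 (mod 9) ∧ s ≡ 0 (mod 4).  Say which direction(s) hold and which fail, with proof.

Both implications hold.

(⟹) Suppose s ≡ 4 (mod 36); write s = 36j + 4. Since 9 ∣ 36, reducing mod 9 gives s ≡ 4 (mod 9); since 4 ∣ 36, reducing mod 4 gives s ≡ 4 ≡ 0 (mod 4).

(⟸) Conversely, if s ≡ 4 (mod 9) and s ≡ 0 (mod 4), then by the Chinese remainder theorem s ≡ 4 (mod 36). This is exactly s ≡ 4 (mod 36).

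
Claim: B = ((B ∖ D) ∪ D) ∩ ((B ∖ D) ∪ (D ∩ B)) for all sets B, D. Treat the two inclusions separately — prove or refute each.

Forward inclusion. Let x ∈ B. Then either x ∈ B and x ∉ D; or x ∈ B ∩ D. In each case x ∈ ((B ∖ D) ∪ D) ∩ ((B ∖ D) ∪ (D ∩ B)), so B ⊆ ((B ∖ D) ∪ D) ∩ ((B ∖ D) ∪ (D ∩ B)).

Reverse inclusion. Let x ∈ ((B ∖ D) ∪ D) ∩ ((B ∖ D) ∪ (D ∩ B)). Then either x ∈ B and x ∉ D; or x ∈ B ∩ D. In each case x ∈ B, so ((B ∖ D) ∪ D) ∩ ((B ∖ D) ∪ (D ∩ B)) ⊆ B.

Both inclusions hold; the sets are equal.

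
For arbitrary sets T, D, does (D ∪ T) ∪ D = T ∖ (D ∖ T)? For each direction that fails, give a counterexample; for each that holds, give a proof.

Only the reverse inclusion holds.

(⊇) Let x ∈ T ∖ (D ∖ T). Then either x ∈ T and x ∉ D; or x ∈ T ∩ D. In each case x ∈ (D ∪ T) ∪ D, so T ∖ (D ∖ T) ⊆ (D ∪ T) ∪ D.

(⊆) This inclusion fails. Take T = ∅, D = {1}; then 1 ∈ (D ∪ T) ∪ D but 1 ∉ T ∖ (D ∖ T).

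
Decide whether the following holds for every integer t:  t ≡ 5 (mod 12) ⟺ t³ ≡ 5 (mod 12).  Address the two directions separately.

(⟹) Suppose t ≡ 5 (mod 12). Write t = 12j + 5. Then (12j + 5)³ = 1728j³ + 2160j² + 900j + 125 = 12(144j³ + 180j² + 75j + 10) + 5, so t³ ≡ 5 (mod 12).

(⟸) Conversely, suppose t³ ≡ 5 (mod 12). The only residue r in {0, …, 11} with r³ ≡ 5 (mod 12) is r = 5, so t ≡ 5 (mod 12).

Equivalent; both directions hold.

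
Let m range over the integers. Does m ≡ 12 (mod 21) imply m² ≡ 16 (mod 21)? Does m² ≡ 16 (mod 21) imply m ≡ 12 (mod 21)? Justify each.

Neither implication holds.

(⟹) This fails: take m = 12. Then 12 ≡ 12 (mod 21), but 12² = 144 ≡ 18 (mod 21), not 16.

(⟸) This fails: take m = 4. Then 4² = 16 ≡ 16 (mod 21), yet 4 ≡ 4 (mod 21), not 12.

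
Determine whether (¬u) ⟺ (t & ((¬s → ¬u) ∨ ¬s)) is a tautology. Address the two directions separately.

(→) This fails. Under u = F, s = F, t = F, the left side is true but the right side is false.

(←) This fails. Under u = T, s = F, t = T, the left side is false but the right side is true.

(⇒) fails and (⇐) fails.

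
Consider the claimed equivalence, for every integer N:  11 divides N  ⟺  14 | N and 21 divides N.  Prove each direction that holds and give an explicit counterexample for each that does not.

Neither implication holds.

Forward direction. This fails: take N = 11. Certainly 11 ∣ 11, but 14 ∤ 11.

Converse. This fails: take N = 42. Both 14 ∣ 42 and 21 ∣ 42, yet 42 is not a multiple of 11 (since 42 = 3·11 + 9), so 11 ∤ 42.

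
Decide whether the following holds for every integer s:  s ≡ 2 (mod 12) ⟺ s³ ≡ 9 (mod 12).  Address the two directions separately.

(→) This fails: take s = 2. Then 2 ≡ 2 (mod 12), but 2³ = 8 ≡ 8 (mod 12), not 9.

(←) This fails: take s = 9. Then 9³ = 729 ≡ 9 (mod 12), yet 9 ≡ 9 (mod 12), not 2.

Neither direction holds.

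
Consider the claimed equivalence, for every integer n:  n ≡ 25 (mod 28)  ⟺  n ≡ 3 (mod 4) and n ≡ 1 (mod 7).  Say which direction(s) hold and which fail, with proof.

(→) This fails: n = 25 gives 25 ≡ 25 (mod 28) but 25 ≡ 1 (mod 4), so the conjunction on the right does not hold.

(←) This fails: n = 15 satisfies both congruences on the right (15 ≡ 3 mod 4 and 15 ≡ 1 mod 7) yet 15 ≡ 15 (mod 28), not 25.

Neither implication holds.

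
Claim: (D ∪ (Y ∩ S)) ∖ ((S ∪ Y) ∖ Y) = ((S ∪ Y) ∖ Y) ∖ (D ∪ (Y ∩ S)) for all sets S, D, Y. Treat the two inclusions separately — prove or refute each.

(⊆) This inclusion fails. Take S = ∅, D = {1}, Y = ∅; then 1 ∈ (D ∪ (Y ∩ S)) ∖ ((S ∪ Y) ∖ Y) but 1 ∉ ((S ∪ Y) ∖ Y) ∖ (D ∪ (Y ∩ S)).

(⊇) This inclusion fails. Take S = {1}, D = ∅, Y = ∅; then 1 ∈ ((S ∪ Y) ∖ Y) ∖ (D ∪ (Y ∩ S)) but 1 ∉ (D ∪ (Y ∩ S)) ∖ ((S ∪ Y) ∖ Y).

Neither inclusion holds.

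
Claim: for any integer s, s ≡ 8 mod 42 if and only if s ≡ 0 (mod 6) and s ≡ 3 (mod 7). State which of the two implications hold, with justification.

Neither direction holds.

(⟹) This fails: s = 8 gives 8 ≡ 8 (mod 42) but 8 ≡ 2 (mod 6), so the conjunction on the right does not hold.

(⟸) This fails: s = 24 satisfies both congruences on the right (24 ≡ 0 mod 6 and 24 ≡ 3 mod 7) yet 24 ≡ 24 (mod 42), not 8.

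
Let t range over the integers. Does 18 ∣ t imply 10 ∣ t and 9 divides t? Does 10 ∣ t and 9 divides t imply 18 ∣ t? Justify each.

Only the converse holds.

(⇒) This fails: take t = 18. Certainly 18 ∣ 18, but 10 ∤ 18.

(⇐) Suppose 10 ∣ t and 9 ∣ t. Any common multiple of 10 and 9 is a multiple of their lcm; here gcd(10, 9) = 1, so lcm(10, 9) = 10·9 = 90, so 90 ∣ t. Since 18 ∣ 90, it follows that 18 ∣ t.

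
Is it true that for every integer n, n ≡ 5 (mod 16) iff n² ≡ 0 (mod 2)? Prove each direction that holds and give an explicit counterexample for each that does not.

(⇒) This fails: take n = 5. Then 5 ≡ 5 (mod 16), but 5² = 25 ≡ 1 (mod 2), not 0.

(⇐) This fails: take n = 0. Then 0² = 0 ≡ 0 (mod 2), yet 0 ≡ 0 (mod 16), not 5.

Neither direction holds.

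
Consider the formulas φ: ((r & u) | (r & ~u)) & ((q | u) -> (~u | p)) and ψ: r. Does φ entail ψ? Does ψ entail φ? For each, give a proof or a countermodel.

Forward direction. Assume the antecedent. If r is true, r reduces to true regardless of the other variables. If r is false, the antecedent cannot hold. Either way r holds.

Converse. This fails. Under q = F, u = T, r = T, p = F, the left side is false but the right side is true.

Not equivalent: only (⇒) holds.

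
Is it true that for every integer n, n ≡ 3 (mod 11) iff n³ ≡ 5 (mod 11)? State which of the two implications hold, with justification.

(⇐) Suppose n³ ≡ 5 (mod 11). The only residue r in {0, …, 10} with r³ ≡ 5 (mod 11) is r = 3, so n ≡ 3 (mod 11).

(⇒) Suppose n ≡ 3 (mod 11). Write n = 11j + 3. Then (11j + 3)³ = 1331j³ + 1089j² + 297j + 27 = 11(121j³ + 99j² + 27j + 2) + 5, so n³ ≡ 5 (mod 11).

Equivalent; both directions hold.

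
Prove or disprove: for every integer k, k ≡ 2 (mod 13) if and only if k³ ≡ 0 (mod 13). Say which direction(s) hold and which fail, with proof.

Both directions fail.

Forward direction. This fails: take k = 2. Then 2 ≡ 2 (mod 13), but 2³ = 8 ≡ 8 (mod 13), not 0.

Converse. This fails: take k = 0. Then 0³ = 0 ≡ 0 (mod 13), yet 0 ≡ 0 (mod 13), not 2.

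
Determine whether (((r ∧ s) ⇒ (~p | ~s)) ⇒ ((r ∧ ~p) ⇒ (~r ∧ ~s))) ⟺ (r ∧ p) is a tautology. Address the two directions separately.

Only the reverse direction holds.

Converse. Assume the antecedent. If p is true, the consequent reduces to true regardless of the other variables. If p is false, the antecedent cannot hold. Either way the consequent holds.

Forward direction. This fails. Under p = F, r = F, s = F, the left side is true but the right side is false.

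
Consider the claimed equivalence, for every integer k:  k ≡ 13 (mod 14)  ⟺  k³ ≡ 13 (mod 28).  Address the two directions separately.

Neither implication holds.

(⇒) This fails: take k = 27. Then 27 ≡ 13 (mod 14), but 27³ = 19683 ≡ 27 (mod 28), not 13.

(⇐) This fails: take k = 5. Then 5³ = 125 ≡ 13 (mod 28), yet 5 ≡ 5 (mod 14), not 13.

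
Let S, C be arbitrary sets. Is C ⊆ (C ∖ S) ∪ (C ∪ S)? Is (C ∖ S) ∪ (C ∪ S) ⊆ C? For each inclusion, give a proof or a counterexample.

Forward inclusion. Let x ∈ C. Then either x ∈ C and x ∉ S; or x ∈ S ∩ C. In each case x ∈ (C ∖ S) ∪ (C ∪ S), so C ⊆ (C ∖ S) ∪ (C ∪ S).

Reverse inclusion. This inclusion fails. Take S = {1}, C = ∅; then 1 ∈ (C ∖ S) ∪ (C ∪ S) but 1 ∉ C.

Only the forward inclusion holds.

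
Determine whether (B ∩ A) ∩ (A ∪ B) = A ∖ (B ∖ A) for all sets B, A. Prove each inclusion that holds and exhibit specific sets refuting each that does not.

Forward inclusion. Let x ∈ (B ∩ A) ∩ (A ∪ B). Then x ∈ B ∩ A, from which x ∈ A ∖ (B ∖ A).

Reverse inclusion. This inclusion fails. Take B = ∅, A = {1}; then 1 ∈ A ∖ (B ∖ A) but 1 ∉ (B ∩ A) ∩ (A ∪ B).

The sets are not equal: only the forward inclusion holds.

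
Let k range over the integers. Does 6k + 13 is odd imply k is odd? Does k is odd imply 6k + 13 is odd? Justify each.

The forward direction fails; the converse holds.

[⇒] This fails: take k = 2. Then 6k + 13 = 25, which is odd, yet k = 2 is even, not odd.

[⇐] Suppose k is odd. Since 6 is even, 6k is even for every k, so 6k + 13 has the same parity as 13, which is odd. Hence 6k + 13 is odd.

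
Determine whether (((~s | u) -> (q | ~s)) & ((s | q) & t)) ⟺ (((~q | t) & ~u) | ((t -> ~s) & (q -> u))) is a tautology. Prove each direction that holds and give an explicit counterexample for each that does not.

Neither direction holds.

Forward direction. This fails. Under s = T, q = T, u = T, t = T, the left side is true but the right side is false.

Converse. This fails. Under s = F, q = F, u = F, t = F, the left side is false but the right side is true.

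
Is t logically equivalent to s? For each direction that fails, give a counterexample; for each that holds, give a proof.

[⇒] This fails. Under s = F, t = T, the left side is true but the right side is false.

[⇐] This fails. Under s = T, t = F, the left side is false but the right side is true.

Neither implication holds.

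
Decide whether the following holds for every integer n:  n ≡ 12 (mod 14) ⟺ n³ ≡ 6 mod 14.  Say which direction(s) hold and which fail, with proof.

(⇒) Suppose n ≡ 12 (mod 14). Write n = 14j + 12. Then (14j + 12)³ = 2744j³ + 7056j² + 6048j + 1728 = 14(196j³ + 504j² + 432j + 123) + 6, so n³ ≡ 6 (mod 14).

(⇐) This fails: take n = 6. Then 6³ = 216 ≡ 6 (mod 14), yet 6 ≡ 6 (mod 14), not 12.

The forward direction holds; the converse fails.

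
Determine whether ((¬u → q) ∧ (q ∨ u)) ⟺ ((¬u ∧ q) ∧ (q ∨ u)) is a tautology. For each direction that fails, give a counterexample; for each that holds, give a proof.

Only the converse holds.

(⇒) This fails. Under u = T, q = F, the left side is true but the right side is false.

(⇐) Assume the antecedent. If u is true, the antecedent cannot hold. If u is false, the antecedent forces (u = F, q = T), and (¬u → q) ∧ (q ∨ u) holds there. Either way (¬u → q) ∧ (q ∨ u) holds.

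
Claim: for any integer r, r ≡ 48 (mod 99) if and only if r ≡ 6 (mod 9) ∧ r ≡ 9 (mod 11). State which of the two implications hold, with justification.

Forward direction. This fails: r = 48 gives 48 ≡ 48 (mod 99) but 48 ≡ 3 (mod 9), so the conjunction on the right does not hold.

Converse. This fails: r = 42 satisfies both congruences on the right (42 ≡ 6 mod 9 and 42 ≡ 9 mod 11) yet 42 ≡ 42 (mod 99), not 48.

Neither direction holds.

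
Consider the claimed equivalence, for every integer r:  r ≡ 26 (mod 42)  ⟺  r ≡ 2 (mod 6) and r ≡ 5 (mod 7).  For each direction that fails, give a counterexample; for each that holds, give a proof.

Both implications hold.

(→) Suppose r ≡ 26 (mod 42); write r = 42j + 26. Since 6 ∣ 42, reducing mod 6 gives r ≡ 26 ≡ 2 (mod 6); since 7 ∣ 42, reducing mod 7 gives r ≡ 26 ≡ 5 (mod 7).

(←) Conversely, if r ≡ 2 (mod 6) and r ≡ 5 (mod 7), then by the Chinese remainder theorem r ≡ 26 (mod 42). This is exactly r ≡ 26 (mod 42).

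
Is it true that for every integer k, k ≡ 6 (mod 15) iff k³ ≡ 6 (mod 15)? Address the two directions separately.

Both directions hold.

(⇒) Suppose k ≡ 6 (mod 15). Write k = 15j + 6. Then (15j + 6)³ = 3375j³ + 4050j² + 1620j + 216 = 15(225j³ + 270j² + 108j + 14) + 6, so k³ ≡ 6 (mod 15).

(⇐) Conversely, suppose k³ ≡ 6 (mod 15). The only residue r in {0, …, 14} with r³ ≡ 6 (mod 15) is r = 6, so k ≡ 6 (mod 15).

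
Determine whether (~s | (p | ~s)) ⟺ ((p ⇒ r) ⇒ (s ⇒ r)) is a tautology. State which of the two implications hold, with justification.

(⟹) Assume the antecedent. If s is true, the antecedent forces (s = T, r = F, p = T) or (s = T, r = T, p = T), and (p ⇒ r) ⇒ (s ⇒ r) holds there. If s is false, (p ⇒ r) ⇒ (s ⇒ r) reduces to true regardless of the other variables. Either way (p ⇒ r) ⇒ (s ⇒ r) holds.

(⟸) This fails. Under s = T, r = T, p = F, the left side is false but the right side is true.

Only the forward direction holds.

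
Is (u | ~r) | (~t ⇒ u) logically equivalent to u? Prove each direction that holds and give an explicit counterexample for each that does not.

(⇒) This fails. Under t = F, r = F, u = F, the left side is true but the right side is false.

(⇐) Assume the antecedent. If t is true, (u | ~r) | (~t ⇒ u) reduces to true regardless of the other variables. If t is false, the antecedent forces (t = F, r = F, u = T) or (t = F, r = T, u = T), and (u | ~r) | (~t ⇒ u) holds there. Either way (u | ~r) | (~t ⇒ u) holds.

Not equivalent: only (⇐) holds.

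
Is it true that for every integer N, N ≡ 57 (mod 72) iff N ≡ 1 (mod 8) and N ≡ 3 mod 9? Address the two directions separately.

Both implications hold.

(→) Suppose N ≡ 57 (mod 72); write N = 72j + 57. Since 8 ∣ 72, reducing mod 8 gives N ≡ 57 ≡ 1 (mod 8); since 9 ∣ 72, reducing mod 9 gives N ≡ 57 ≡ 3 (mod 9).

(←) Conversely, if N ≡ 1 (mod 8) and N ≡ 3 (mod 9), then by the Chinese remainder theorem N ≡ 57 (mod 72). This is exactly N ≡ 57 (mod 72).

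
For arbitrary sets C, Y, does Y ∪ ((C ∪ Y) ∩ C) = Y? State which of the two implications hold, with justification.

(⊆) fails; (⊇) holds.

(⊇) Let x ∈ Y. Then either x ∈ Y and x ∉ C; or x ∈ C ∩ Y. In each case x ∈ Y ∪ ((C ∪ Y) ∩ C), so Y ⊆ Y ∪ ((C ∪ Y) ∩ C).

(⊆) This inclusion fails. Take C = {1}, Y = ∅; then 1 ∈ Y ∪ ((C ∪ Y) ∩ C) but 1 ∉ Y.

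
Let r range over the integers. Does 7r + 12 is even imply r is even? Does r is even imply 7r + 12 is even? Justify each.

Both implications hold.

Forward direction. Suppose 7r + 12 is even. Since 7 is odd, 7r and r have the same parity, so 7r + 12 ≡ r + 12 (mod 2). As 12 is even, 7r + 12 is even exactly when r is even. Thus r is even.

Converse. Suppose r is even; write r = 2j. Then 7r + 12 = 7·(2j) + 12 = 2·7j + 12, which is even.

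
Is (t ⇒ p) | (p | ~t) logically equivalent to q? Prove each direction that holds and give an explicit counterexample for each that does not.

Forward direction. This fails. Under p = F, q = F, t = F, the left side is true but the right side is false.

Converse. This fails. Under p = F, q = T, t = T, the left side is false but the right side is true.

Both directions fail.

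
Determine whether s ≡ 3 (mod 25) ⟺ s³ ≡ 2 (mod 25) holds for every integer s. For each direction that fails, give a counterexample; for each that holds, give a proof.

The biconditional holds.

(←) Suppose s³ ≡ 2 (mod 25). The only residue r in {0, …, 24} with r³ ≡ 2 (mod 25) is r = 3, so s ≡ 3 (mod 25).

(→) Suppose s ≡ 3 (mod 25). Write s = 25j + 3. Then (25j + 3)³ = 15625j³ + 5625j² + 675j + 27 = 25(625j³ + 225j² + 27j + 1) + 2, so s³ ≡ 2 (mod 25).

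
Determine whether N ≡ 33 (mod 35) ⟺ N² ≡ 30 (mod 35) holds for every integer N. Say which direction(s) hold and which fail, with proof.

(⟹) This fails: take N = 33. Then 33 ≡ 33 (mod 35), but 33² = 1089 ≡ 4 (mod 35), not 30.

(⟸) This fails: take N = 10. Then 10² = 100 ≡ 30 (mod 35), yet 10 ≡ 10 (mod 35), not 33.

Both directions fail.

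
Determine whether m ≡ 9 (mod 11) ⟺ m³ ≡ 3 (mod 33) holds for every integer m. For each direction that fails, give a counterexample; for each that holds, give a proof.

[⇒] This fails: take m = 20. Then 20 ≡ 9 (mod 11), but 20³ = 8000 ≡ 14 (mod 33), not 3.

[⇐] Conversely, the residues r modulo 33 with r³ ≡ 3 (mod 33) are exactly {9}, and each is ≡ 9 (mod 11).

Only the reverse direction holds.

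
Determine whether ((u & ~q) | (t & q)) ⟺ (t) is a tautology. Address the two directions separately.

[⇒] This fails. Under q = F, u = T, t = F, the left side is true but the right side is false.

[⇐] This fails. Under q = F, u = F, t = T, the left side is false but the right side is true.

Neither direction holds.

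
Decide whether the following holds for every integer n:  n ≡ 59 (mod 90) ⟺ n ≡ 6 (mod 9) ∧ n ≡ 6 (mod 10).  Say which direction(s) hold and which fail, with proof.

Both directions fail.

[⇒] This fails: n = 59 gives 59 ≡ 59 (mod 90) but 59 ≡ 5 (mod 9), so the conjunction on the right does not hold.

[⇐] This fails: n = 6 satisfies both congruences on the right (6 ≡ 6 mod 9 and 6 ≡ 6 mod 10) yet 6 ≡ 6 (mod 90), not 59.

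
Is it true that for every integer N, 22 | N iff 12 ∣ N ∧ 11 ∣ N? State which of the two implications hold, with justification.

Only the converse holds.

[⇒] This fails: take N = 22. Certainly 22 ∣ 22, but 12 ∤ 22.

[⇐] Suppose 12 ∣ N and 11 ∣ N. Any common multiple of 12 and 11 is a multiple of their lcm; here gcd(12, 11) = 1, so lcm(12, 11) = 12·11 = 132, so 132 ∣ N. Since 22 ∣ 132, it follows that 22 ∣ N.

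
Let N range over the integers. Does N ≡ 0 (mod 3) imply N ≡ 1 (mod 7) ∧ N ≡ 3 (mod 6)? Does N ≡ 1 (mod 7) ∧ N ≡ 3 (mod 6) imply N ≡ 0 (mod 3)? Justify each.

[⇒] This fails: N = 0 gives 0 ≡ 0 (mod 3) but 0 ≡ 0 (mod 7), so the conjunction on the right does not hold.

[⇐] Conversely, if N ≡ 1 (mod 7) and N ≡ 3 (mod 6), then by the Chinese remainder theorem N ≡ 15 (mod 42). Since 15 ≡ 0 (mod 3) and 3 ∣ 42, we get N ≡ 0 (mod 3).

Not equivalent: only (⇐) holds.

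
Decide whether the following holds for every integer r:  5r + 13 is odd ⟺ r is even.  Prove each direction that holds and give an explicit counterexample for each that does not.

Equivalent; both directions hold.

(←) Suppose r is even; write r = 2j. Then 5r + 13 = 5·(2j) + 13 = 2·5j + 13, which is odd.

(→) Suppose 5r + 13 is odd. Since 5 is odd, 5r and r have the same parity, so 5r + 13 ≡ r + 13 (mod 2). As 13 is odd, 5r + 13 is odd exactly when r is even. Thus r is even.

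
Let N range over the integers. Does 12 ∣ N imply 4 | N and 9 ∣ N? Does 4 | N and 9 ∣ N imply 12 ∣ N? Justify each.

(⇒) This fails: take N = 12. Certainly 12 ∣ 12, but 9 ∤ 12.

(⇐) Suppose 4 ∣ N and 9 ∣ N. Any common multiple of 4 and 9 is a multiple of their lcm; here gcd(4, 9) = 1, so lcm(4, 9) = 4·9 = 36, so 36 ∣ N. Since 12 ∣ 36, it follows that 12 ∣ N.

Not equivalent: only (⇐) holds.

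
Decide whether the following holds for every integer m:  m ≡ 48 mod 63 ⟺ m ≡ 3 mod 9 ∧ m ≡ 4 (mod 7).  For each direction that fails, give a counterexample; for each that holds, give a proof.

Both directions fail.

(→) This fails: m = 48 gives 48 ≡ 48 (mod 63) but 48 ≡ 6 (mod 7), so the conjunction on the right does not hold.

(←) This fails: m = 39 satisfies both congruences on the right (39 ≡ 3 mod 9 and 39 ≡ 4 mod 7) yet 39 ≡ 39 (mod 63), not 48.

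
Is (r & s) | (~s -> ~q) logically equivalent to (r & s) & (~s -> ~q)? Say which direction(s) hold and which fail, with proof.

Forward direction. This fails. Under q = F, s = F, r = F, the left side is true but the right side is false.

Converse. Assume the antecedent. If q is true, the antecedent forces (q = T, s = T, r = T), and (r & s) | (~s -> ~q) holds there. If q is false, (r & s) | (~s -> ~q) reduces to true regardless of the other variables. Either way (r & s) | (~s -> ~q) holds.

The forward direction fails; the converse holds.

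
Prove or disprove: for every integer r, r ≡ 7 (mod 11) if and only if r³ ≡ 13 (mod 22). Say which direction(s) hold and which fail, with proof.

(→) This fails: take r = 18. Then 18 ≡ 7 (mod 11), but 18³ = 5832 ≡ 2 (mod 22), not 13.

(←) Conversely, the residues r modulo 22 with r³ ≡ 13 (mod 22) are exactly {7}, and each is ≡ 7 (mod 11).

(⇒) fails; (⇐) holds.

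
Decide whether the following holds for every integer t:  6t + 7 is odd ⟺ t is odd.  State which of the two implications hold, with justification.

(⇒) This fails: take t = 0. Then 6t + 7 = 7, which is odd, yet t = 0 is even, not odd.

(⇐) Suppose t is odd. Since 6 is even, 6t is even for every t, so 6t + 7 has the same parity as 7, which is odd. Hence 6t + 7 is odd.

Only the reverse direction holds.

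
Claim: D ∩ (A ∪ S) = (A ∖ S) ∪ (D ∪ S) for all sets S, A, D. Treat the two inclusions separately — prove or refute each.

The sets are not equal: only the forward inclusion holds.

(⟸) This inclusion fails. Take S = {1}, A = ∅, D = ∅; then 1 ∈ (A ∖ S) ∪ (D ∪ S) but 1 ∉ D ∩ (A ∪ S).

(⟹) Let x ∈ D ∩ (A ∪ S). Then either x ∈ S ∩ D and x ∉ A; or x ∈ A ∩ D and x ∉ S; or x ∈ S ∩ A ∩ D. In each case x ∈ (A ∖ S) ∪ (D ∪ S), so D ∩ (A ∪ S) ⊆ (A ∖ S) ∪ (D ∪ S).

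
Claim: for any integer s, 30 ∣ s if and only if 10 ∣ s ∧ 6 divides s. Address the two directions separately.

Forward direction. If 30 ∣ s, write s = 30q. Since 30 = 3·10, s = 10·(3q), so 10 ∣ s; and since 30 = 5·6, s = 6·(5q), so 6 ∣ s.

Converse. Suppose 10 ∣ s and 6 ∣ s. Any common multiple of 10 and 6 is a multiple of their lcm; here lcm(10, 6) = 10·6/gcd(10, 6) = 60/2 = 30, so 30 ∣ s.

The biconditional holds.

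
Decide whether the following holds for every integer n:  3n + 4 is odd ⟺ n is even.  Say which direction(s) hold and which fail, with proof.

Neither implication holds.

(⇒) This fails: n = 5 gives 3n + 4 = 19, which is odd, but 5 is odd, not even.

(⇐) This also fails: n = 6 is even, but 3n + 4 = 22 is even, not odd.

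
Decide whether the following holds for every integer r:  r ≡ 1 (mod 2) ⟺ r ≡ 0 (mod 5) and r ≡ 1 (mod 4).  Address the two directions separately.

(→) This fails: r = 1 gives 1 ≡ 1 (mod 2) but 1 ≡ 1 (mod 5), so the conjunction on the right does not hold.

(←) Conversely, if r ≡ 0 (mod 5) and r ≡ 1 (mod 4), then by the Chinese remainder theorem r ≡ 5 (mod 20). Since 5 ≡ 1 (mod 2) and 2 ∣ 20, we get r ≡ 1 (mod 2).

Only the reverse direction holds.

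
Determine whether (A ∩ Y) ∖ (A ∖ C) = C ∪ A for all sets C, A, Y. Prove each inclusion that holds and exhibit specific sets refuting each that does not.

(⊆) Let x ∈ (A ∩ Y) ∖ (A ∖ C). Then x ∈ C ∩ A ∩ Y, from which x ∈ C ∪ A.

(⊇) This inclusion fails. Take C = {1}, A = ∅, Y = ∅; then 1 ∈ C ∪ A but 1 ∉ (A ∩ Y) ∖ (A ∖ C).

(⊆) holds; (⊇) fails.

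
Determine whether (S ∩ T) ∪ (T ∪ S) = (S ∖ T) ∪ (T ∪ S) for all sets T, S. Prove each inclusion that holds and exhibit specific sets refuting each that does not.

Both inclusions hold.

(⟹) Let x ∈ (S ∩ T) ∪ (T ∪ S). Then either x ∈ T and x ∉ S; or x ∈ S and x ∉ T; or x ∈ T ∩ S. In each case x ∈ (S ∖ T) ∪ (T ∪ S), so (S ∩ T) ∪ (T ∪ S) ⊆ (S ∖ T) ∪ (T ∪ S).

(⟸) Let x ∈ (S ∖ T) ∪ (T ∪ S). Then either x ∈ T and x ∉ S; or x ∈ S and x ∉ T; or x ∈ T ∩ S. In each case x ∈ (S ∩ T) ∪ (T ∪ S), so (S ∖ T) ∪ (T ∪ S) ⊆ (S ∩ T) ∪ (T ∪ S).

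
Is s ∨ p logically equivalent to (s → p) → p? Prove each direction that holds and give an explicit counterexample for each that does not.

(→) Assume the antecedent. If p is true, (s → p) → p reduces to true regardless of the other variables. If p is false, the antecedent forces (p = F, s = T), and (s → p) → p holds there. Either way (s → p) → p holds.

(←) Assume the antecedent. If p is true, s ∨ p reduces to true regardless of the other variables. If p is false, the antecedent forces (p = F, s = T), and s ∨ p holds there. Either way s ∨ p holds.

Both implications hold.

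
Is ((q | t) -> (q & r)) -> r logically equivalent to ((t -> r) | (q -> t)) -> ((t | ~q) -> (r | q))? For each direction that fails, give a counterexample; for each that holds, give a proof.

The forward direction fails; the converse holds.

(⟹) This fails. Under q = F, t = T, r = F, the left side is true but the right side is false.

(⟸) Assume the antecedent. If q is true, ((q | t) -> (q & r)) -> r reduces to true regardless of the other variables. If q is false, the antecedent forces (q = F, t = F, r = T) or (q = F, t = T, r = T), and ((q | t) -> (q & r)) -> r holds there. Either way ((q | t) -> (q & r)) -> r holds.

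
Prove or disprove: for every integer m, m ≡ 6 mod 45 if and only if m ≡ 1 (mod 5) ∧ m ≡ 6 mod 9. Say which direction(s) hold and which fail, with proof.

Converse. If m ≡ 1 (mod 5) and m ≡ 6 (mod 9), then by the Chinese remainder theorem m ≡ 6 (mod 45). This is exactly m ≡ 6 (mod 45).

Forward direction. Suppose m ≡ 6 (mod 45); write m = 45j + 6. Since 5 ∣ 45, reducing mod 5 gives m ≡ 6 ≡ 1 (mod 5); since 9 ∣ 45, reducing mod 9 gives m ≡ 6 (mod 9).

The biconditional holds.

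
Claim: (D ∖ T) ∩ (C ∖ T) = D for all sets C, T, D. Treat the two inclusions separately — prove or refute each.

(⟹) Let x ∈ (D ∖ T) ∩ (C ∖ T). Then x ∈ C ∩ D and x ∉ T, from which x ∈ D.

(⟸) This inclusion fails. Take C = ∅, T = ∅, D = {1}; then 1 ∈ D but 1 ∉ (D ∖ T) ∩ (C ∖ T).

Only the forward inclusion holds.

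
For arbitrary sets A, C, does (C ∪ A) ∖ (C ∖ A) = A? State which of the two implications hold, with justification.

Both inclusions hold.

(⊇) Let x ∈ A. Then either x ∈ A and x ∉ C; or x ∈ A ∩ C. In each case x ∈ (C ∪ A) ∖ (C ∖ A), so A ⊆ (C ∪ A) ∖ (C ∖ A).

(⊆) Let x ∈ (C ∪ A) ∖ (C ∖ A). Then either x ∈ A and x ∉ C; or x ∈ A ∩ C. In each case x ∈ A, so (C ∪ A) ∖ (C ∖ A) ⊆ A.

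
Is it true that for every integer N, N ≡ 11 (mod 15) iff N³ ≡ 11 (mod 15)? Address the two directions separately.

Forward direction. Suppose N ≡ 11 (mod 15). Write N = 15j + 11. Then (15j + 11)³ = 3375j³ + 7425j² + 5445j + 1331 = 15(225j³ + 495j² + 363j + 88) + 11, so N³ ≡ 11 (mod 15).

Converse. Suppose N³ ≡ 11 (mod 15). The only residue r in {0, …, 14} with r³ ≡ 11 (mod 15) is r = 11, so N ≡ 11 (mod 15).

The biconditional holds.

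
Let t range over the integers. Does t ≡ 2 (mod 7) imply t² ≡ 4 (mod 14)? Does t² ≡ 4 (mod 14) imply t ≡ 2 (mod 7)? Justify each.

Neither implication holds.

(→) This fails: take t = 9. Then 9 ≡ 2 (mod 7), but 9² = 81 ≡ 11 (mod 14), not 4.

(←) This fails: take t = 12. Then 12² = 144 ≡ 4 (mod 14), yet 12 ≡ 5 (mod 7), not 2.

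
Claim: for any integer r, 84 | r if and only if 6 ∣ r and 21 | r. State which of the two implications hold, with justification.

(⟸) This fails: take r = 42. Both 6 ∣ 42 and 21 ∣ 42, yet 42 is not a multiple of 84 (since 42 = 0·84 + 42), so 84 ∤ 42.

(⟹) If 84 ∣ r, write r = 84q. Since 84 = 14·6, r = 6·(14q), so 6 ∣ r; and since 84 = 4·21, r = 21·(4q), so 21 ∣ r.

Not equivalent: only (⇒) holds.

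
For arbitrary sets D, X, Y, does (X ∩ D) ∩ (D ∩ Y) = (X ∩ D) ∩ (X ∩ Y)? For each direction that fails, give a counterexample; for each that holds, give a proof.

Both inclusions hold; the sets are equal.

(⟹) Let x ∈ (X ∩ D) ∩ (D ∩ Y). Then x ∈ D ∩ X ∩ Y, from which x ∈ (X ∩ D) ∩ (X ∩ Y).

(⟸) Let x ∈ (X ∩ D) ∩ (X ∩ Y). Then x ∈ D ∩ X ∩ Y, from which x ∈ (X ∩ D) ∩ (D ∩ Y).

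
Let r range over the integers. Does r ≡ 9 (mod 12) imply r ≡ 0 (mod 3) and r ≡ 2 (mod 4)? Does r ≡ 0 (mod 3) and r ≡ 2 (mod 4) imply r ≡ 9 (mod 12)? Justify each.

(⟹) This fails: r = 9 gives 9 ≡ 9 (mod 12) but 9 ≡ 1 (mod 4), so the conjunction on the right does not hold.

(⟸) This fails: r = 6 satisfies both congruences on the right (6 ≡ 0 mod 3 and 6 ≡ 2 mod 4) yet 6 ≡ 6 (mod 12), not 9.

Neither direction holds.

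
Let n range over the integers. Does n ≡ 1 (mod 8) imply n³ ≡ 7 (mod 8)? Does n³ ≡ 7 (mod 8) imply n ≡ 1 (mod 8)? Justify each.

(⇒) fails and (⇐) fails.

Forward direction. This fails: take n = 1. Then 1 ≡ 1 (mod 8), but 1³ = 1 ≡ 1 (mod 8), not 7.

Converse. This fails: take n = 7. Then 7³ = 343 ≡ 7 (mod 8), yet 7 ≡ 7 (mod 8), not 1.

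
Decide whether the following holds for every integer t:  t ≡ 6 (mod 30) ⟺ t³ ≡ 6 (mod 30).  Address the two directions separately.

Converse. Suppose t³ ≡ 6 (mod 30). The only residue r in {0, …, 29} with r³ ≡ 6 (mod 30) is r = 6, so t ≡ 6 (mod 30).

Forward direction. Suppose t ≡ 6 (mod 30). Write t = 30j + 6. Then (30j + 6)³ = 27000j³ + 16200j² + 3240j + 216 = 30(900j³ + 540j² + 108j + 7) + 6, so t³ ≡ 6 (mod 30).

The biconditional holds.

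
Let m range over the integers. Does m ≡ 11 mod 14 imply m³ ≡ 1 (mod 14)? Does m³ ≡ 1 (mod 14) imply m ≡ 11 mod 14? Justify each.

(→) Suppose m ≡ 11 mod 14. Write m = 14j + 11. Then (14j + 11)³ = 2744j³ + 6468j² + 5082j + 1331 = 14(196j³ + 462j² + 363j + 95) + 1, so m³ ≡ 1 (mod 14).

(←) This fails: take m = 1. Then 1³ = 1 ≡ 1 (mod 14), yet 1 ≡ 1 (mod 14), not 11.

Only the forward direction holds.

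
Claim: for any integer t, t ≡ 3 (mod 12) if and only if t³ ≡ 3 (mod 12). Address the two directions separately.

Forward direction. Suppose t ≡ 3 (mod 12). Write t = 12j + 3. Then (12j + 3)³ = 1728j³ + 1296j² + 324j + 27 = 12(144j³ + 108j² + 27j + 2) + 3, so t³ ≡ 3 (mod 12).

Converse. Suppose t³ ≡ 3 (mod 12). The only residue r in {0, …, 11} with r³ ≡ 3 (mod 12) is r = 3, so t ≡ 3 (mod 12).

The biconditional holds.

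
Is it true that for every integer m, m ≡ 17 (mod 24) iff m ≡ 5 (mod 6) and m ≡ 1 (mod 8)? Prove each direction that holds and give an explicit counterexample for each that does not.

(⟹) Suppose m ≡ 17 (mod 24); write m = 24j + 17. Since 6 ∣ 24, reducing mod 6 gives m ≡ 17 ≡ 5 (mod 6); since 8 ∣ 24, reducing mod 8 gives m ≡ 17 ≡ 1 (mod 8).

(⟸) Conversely, if m ≡ 5 (mod 6) and m ≡ 1 (mod 8), then by the Chinese remainder theorem m ≡ 17 (mod 24). This is exactly m ≡ 17 (mod 24).

Both directions hold.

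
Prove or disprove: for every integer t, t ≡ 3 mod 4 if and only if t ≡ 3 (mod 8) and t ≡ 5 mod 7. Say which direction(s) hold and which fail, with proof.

Only the reverse direction holds.

(→) This fails: t = 3 gives 3 ≡ 3 (mod 4) but 3 ≡ 3 (mod 7), so the conjunction on the right does not hold.

(←) Conversely, if t ≡ 3 (mod 8) and t ≡ 5 (mod 7), then by the Chinese remainder theorem t ≡ 19 (mod 56). Since 19 ≡ 3 (mod 4) and 4 ∣ 56, we get t ≡ 3 (mod 4).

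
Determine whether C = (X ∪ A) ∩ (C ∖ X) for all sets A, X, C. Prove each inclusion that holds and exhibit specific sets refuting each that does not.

Only the reverse inclusion holds.

(⟸) Let x ∈ (X ∪ A) ∩ (C ∖ X). Then x ∈ A ∩ C and x ∉ X, from which x ∈ C.

(⟹) This inclusion fails. Take A = ∅, X = ∅, C = {1}; then 1 ∈ C but 1 ∉ (X ∪ A) ∩ (C ∖ X).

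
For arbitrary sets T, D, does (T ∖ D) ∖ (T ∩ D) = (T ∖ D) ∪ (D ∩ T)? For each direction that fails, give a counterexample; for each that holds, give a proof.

Forward inclusion. Let x ∈ (T ∖ D) ∖ (T ∩ D). Then x ∈ T and x ∉ D, from which x ∈ (T ∖ D) ∪ (D ∩ T).

Reverse inclusion. This inclusion fails. Take T = {1}, D = {1}; then 1 ∈ (T ∖ D) ∪ (D ∩ T) but 1 ∉ (T ∖ D) ∖ (T ∩ D).

Only the forward inclusion holds.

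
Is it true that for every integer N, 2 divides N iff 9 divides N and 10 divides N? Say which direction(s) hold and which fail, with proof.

The forward direction fails; the converse holds.

Forward direction. This fails: take N = 2. Certainly 2 ∣ 2, but 9 ∤ 2.

Converse. Suppose 9 ∣ N and 10 ∣ N. Any common multiple of 9 and 10 is a multiple of their lcm; here gcd(9, 10) = 1, so lcm(9, 10) = 9·10 = 90, so 90 ∣ N. Since 2 ∣ 90, it follows that 2 ∣ N.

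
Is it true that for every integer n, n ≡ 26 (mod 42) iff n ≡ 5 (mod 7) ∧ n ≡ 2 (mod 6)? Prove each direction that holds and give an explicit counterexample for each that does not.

Equivalent; both directions hold.

Forward direction. Suppose n ≡ 26 (mod 42); write n = 42j + 26. Since 7 ∣ 42, reducing mod 7 gives n ≡ 26 ≡ 5 (mod 7); since 6 ∣ 42, reducing mod 6 gives n ≡ 26 ≡ 2 (mod 6).

Converse. If n ≡ 5 (mod 7) and n ≡ 2 (mod 6), then by the Chinese remainder theorem n ≡ 26 (mod 42). This is exactly n ≡ 26 (mod 42).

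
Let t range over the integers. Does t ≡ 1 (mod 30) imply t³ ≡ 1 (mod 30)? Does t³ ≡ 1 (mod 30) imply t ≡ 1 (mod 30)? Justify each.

(⟹) Suppose t ≡ 1 (mod 30). Write t = 30j + 1. Then (30j + 1)³ = 27000j³ + 2700j² + 90j + 1 = 30(900j³ + 90j² + 3j) + 1, so t³ ≡ 1 (mod 30).

(⟸) Conversely, suppose t³ ≡ 1 (mod 30). The only residue r in {0, …, 29} with r³ ≡ 1 (mod 30) is r = 1, so t ≡ 1 (mod 30).

Both directions hold.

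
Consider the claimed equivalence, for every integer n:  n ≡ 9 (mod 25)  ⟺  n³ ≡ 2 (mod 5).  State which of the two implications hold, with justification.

(⟹) This fails: take n = 9. Then 9 ≡ 9 (mod 25), but 9³ = 729 ≡ 4 (mod 5), not 2.

(⟸) This fails: take n = 3. Then 3³ = 27 ≡ 2 (mod 5), yet 3 ≡ 3 (mod 25), not 9.

Both directions fail.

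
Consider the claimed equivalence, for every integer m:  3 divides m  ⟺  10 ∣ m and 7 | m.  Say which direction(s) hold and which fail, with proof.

Neither direction holds.

(⇒) This fails: take m = 3. Certainly 3 ∣ 3, but 10 ∤ 3.

(⇐) This fails: take m = 70. Both 10 ∣ 70 and 7 ∣ 70, yet 70 is not a multiple of 3 (since 70 = 23·3 + 1), so 3 ∤ 70.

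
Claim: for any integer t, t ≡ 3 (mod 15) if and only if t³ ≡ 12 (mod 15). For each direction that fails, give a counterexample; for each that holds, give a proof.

The biconditional holds.

Converse. Suppose t³ ≡ 12 (mod 15). The only residue r in {0, …, 14} with r³ ≡ 12 (mod 15) is r = 3, so t ≡ 3 (mod 15).

Forward direction. Suppose t ≡ 3 (mod 15). Write t = 15j + 3. Then (15j + 3)³ = 3375j³ + 2025j² + 405j + 27 = 15(225j³ + 135j² + 27j + 1) + 12, so t³ ≡ 12 (mod 15).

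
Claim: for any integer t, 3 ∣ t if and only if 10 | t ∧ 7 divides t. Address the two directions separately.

Forward direction. This fails: take t = 3. Certainly 3 ∣ 3, but 10 ∤ 3.

Converse. This fails: take t = 70. Both 10 ∣ 70 and 7 ∣ 70, yet 70 is not a multiple of 3 (since 70 = 23·3 + 1), so 3 ∤ 70.

Both directions fail.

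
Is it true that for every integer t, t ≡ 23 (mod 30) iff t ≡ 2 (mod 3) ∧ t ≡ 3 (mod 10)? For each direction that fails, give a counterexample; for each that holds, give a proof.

Forward direction. Suppose t ≡ 23 (mod 30); write t = 30j + 23. Since 3 ∣ 30, reducing mod 3 gives t ≡ 23 ≡ 2 (mod 3); since 10 ∣ 30, reducing mod 10 gives t ≡ 23 ≡ 3 (mod 10).

Converse. If t ≡ 2 (mod 3) and t ≡ 3 (mod 10), then by the Chinese remainder theorem t ≡ 23 (mod 30). This is exactly t ≡ 23 (mod 30).

Equivalent; both directions hold.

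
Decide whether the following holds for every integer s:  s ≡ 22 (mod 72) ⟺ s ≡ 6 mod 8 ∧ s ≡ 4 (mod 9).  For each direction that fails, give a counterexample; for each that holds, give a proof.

Both directions hold; the statement is true.

Converse. If s ≡ 6 (mod 8) and s ≡ 4 (mod 9), then by the Chinese remainder theorem s ≡ 22 (mod 72). This is exactly s ≡ 22 (mod 72).

Forward direction. Suppose s ≡ 22 (mod 72); write s = 72j + 22. Since 8 ∣ 72, reducing mod 8 gives s ≡ 22 ≡ 6 (mod 8); since 9 ∣ 72, reducing mod 9 gives s ≡ 22 ≡ 4 (mod 9).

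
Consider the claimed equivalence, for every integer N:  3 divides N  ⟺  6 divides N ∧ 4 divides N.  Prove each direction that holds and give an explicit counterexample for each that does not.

(⟹) This fails: take N = 3. Certainly 3 ∣ 3, but 6 ∤ 3.

(⟸) Suppose 6 ∣ N and 4 ∣ N. Any common multiple of 6 and 4 is a multiple of their lcm; here lcm(6, 4) = 6·4/gcd(6, 4) = 24/2 = 12, so 12 ∣ N. Since 3 ∣ 12, it follows that 3 ∣ N.

The forward direction fails; the converse holds.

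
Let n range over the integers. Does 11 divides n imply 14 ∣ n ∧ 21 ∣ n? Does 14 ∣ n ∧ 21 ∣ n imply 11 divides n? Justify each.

Both directions fail.

[⇒] This fails: take n = 11. Certainly 11 ∣ 11, but 14 ∤ 11.

[⇐] This fails: take n = 42. Both 14 ∣ 42 and 21 ∣ 42, yet 42 is not a multiple of 11 (since 42 = 3·11 + 9), so 11 ∤ 42.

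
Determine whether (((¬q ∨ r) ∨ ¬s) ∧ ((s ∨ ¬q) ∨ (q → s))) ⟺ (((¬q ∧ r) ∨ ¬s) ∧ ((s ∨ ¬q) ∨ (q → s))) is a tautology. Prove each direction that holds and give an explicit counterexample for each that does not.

Not equivalent: only (⇐) holds.

[⇐] Assume the antecedent. If q is true, the antecedent cannot hold. If q is false, the consequent reduces to true regardless of the other variables. Either way the consequent holds.

[⇒] This fails. Under q = F, r = F, s = T, the left side is true but the right side is false.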